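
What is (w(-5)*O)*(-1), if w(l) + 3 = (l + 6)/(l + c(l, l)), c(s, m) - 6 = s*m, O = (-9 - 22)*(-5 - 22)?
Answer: 64449/26 ≈ 2478.8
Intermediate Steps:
O = 837 (O = -31*(-27) = 837)
c(s, m) = 6 + m*s (c(s, m) = 6 + s*m = 6 + m*s)
w(l) = -3 + (6 + l)/(6 + l + l**2) (w(l) = -3 + (l + 6)/(l + (6 + l*l)) = -3 + (6 + l)/(l + (6 + l**2)) = -3 + (6 + l)/(6 + l + l**2))
(w(-5)*O)*(-1) = (((-12 - 3*(-5)**2 - 2*(-5))/(6 - 5 + (-5)**2))*837)*(-1) = (((-12 - 3*25 + 10)/(6 - 5 + 25))*837)*(-1) = (((-12 - 75 + 10)/26)*837)*(-1) = (((1/26)*(-77))*837)*(-1) = -77/26*837*(-1) = -64449/26*(-1) = 64449/26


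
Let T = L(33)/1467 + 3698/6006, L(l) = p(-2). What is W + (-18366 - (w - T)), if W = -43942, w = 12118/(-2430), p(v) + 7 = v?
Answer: -12351018197723/198243045 ≈ -62302.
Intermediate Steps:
p(v) = -7 + v
w = -6059/1215 (w = 12118*(-1/2430) = -6059/1215 ≈ -4.9868)
L(l) = -9 (L(l) = -7 - 2 = -9)
T = 298384/489489 (T = -9/1467 + 3698/6006 = -9*1/1467 + 3698*(1/6006) = -1/163 + 1849/3003 = 298384/489489 ≈ 0.60958)
W + (-18366 - (w - T)) = -43942 + (-18366 - (-6059/1215 - 1*298384/489489)) = -43942 + (-18366 - (-6059/1215 - 298384/489489)) = -43942 + (-18366 - 1*(-1109450137/198243045)) = -43942 + (-18366 + 1109450137/198243045) = -43942 - 3639822314333/198243045 = -12351018197723/198243045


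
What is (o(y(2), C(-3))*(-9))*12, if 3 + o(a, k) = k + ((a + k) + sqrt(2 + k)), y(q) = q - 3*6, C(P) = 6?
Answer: 756 - 216*sqrt(2) ≈ 450.53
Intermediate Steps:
y(q) = -18 + q (y(q) = q - 18 = -18 + q)
o(a, k) = -3 + a + sqrt(2 + k) + 2*k (o(a, k) = -3 + (k + ((a + k) + sqrt(2 + k))) = -3 + (k + (a + k + sqrt(2 + k))) = -3 + (a + sqrt(2 + k) + 2*k) = -3 + a + sqrt(2 + k) + 2*k)
(o(y(2), C(-3))*(-9))*12 = ((-3 + (-18 + 2) + sqrt(2 + 6) + 2*6)*(-9))*12 = ((-3 - 16 + sqrt(8) + 12)*(-9))*12 = ((-3 - 16 + 2*sqrt(2) + 12)*(-9))*12 = ((-7 + 2*sqrt(2))*(-9))*12 = (63 - 18*sqrt(2))*12 = 756 - 216*sqrt(2)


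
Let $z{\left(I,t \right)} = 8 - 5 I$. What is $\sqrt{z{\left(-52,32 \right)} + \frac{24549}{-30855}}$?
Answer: $\frac{\sqrt{233596745}}{935} \approx 16.346$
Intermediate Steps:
$\sqrt{z{\left(-52,32 \right)} + \frac{24549}{-30855}} = \sqrt{\left(8 - -260\right) + \frac{24549}{-30855}} = \sqrt{\left(8 + 260\right) + 24549 \left(- \frac{1}{30855}\right)} = \sqrt{268 - \frac{8183}{10285}} = \sqrt{\frac{2748197}{10285}} = \frac{\sqrt{233596745}}{935}$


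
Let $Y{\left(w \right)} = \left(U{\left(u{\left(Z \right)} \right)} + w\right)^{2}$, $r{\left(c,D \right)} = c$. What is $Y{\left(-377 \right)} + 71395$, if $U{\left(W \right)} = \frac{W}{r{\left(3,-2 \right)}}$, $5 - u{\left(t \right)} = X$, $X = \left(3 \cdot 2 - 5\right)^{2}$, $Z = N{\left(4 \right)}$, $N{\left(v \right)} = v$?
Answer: $\frac{1912684}{9} \approx 2.1252 \cdot 10^{5}$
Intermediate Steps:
$Z = 4$
$X = 1$ ($X = \left(6 - 5\right)^{2} = 1^{2} = 1$)
$u{\left(t \right)} = 4$ ($u{\left(t \right)} = 5 - 1 = 4$)
$U{\left(W \right)} = \frac{W}{3}$
$Y{\left(w \right)} = \left(\frac{4}{3} + w\right)^{2}$ ($Y{\left(w \right)} = \left(\frac{1}{3} \cdot 4 + w\right)^{2} = \left(\frac{4}{3} + w\right)^{2}$)
$Y{\left(-377 \right)} + 71395 = \frac{\left(4 + 3 \left(-377\right)\right)^{2}}{9} + 71395 = \frac{\left(4 - 1131\right)^{2}}{9} + 71395 = \frac{\left(-1127\right)^{2}}{9} + 71395 = \frac{1}{9} \cdot 1270129 + 71395 = \frac{1270129}{9} + 71395 = \frac{1912684}{9}$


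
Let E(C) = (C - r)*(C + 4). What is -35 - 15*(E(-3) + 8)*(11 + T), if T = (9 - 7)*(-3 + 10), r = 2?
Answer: -1160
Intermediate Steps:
E(C) = (-2 + C)*(4 + C) (E(C) = (C - 1*2)*(C + 4) = (C - 2)*(4 + C) = (-2 + C)*(4 + C))
T = 14 (T = 2*7 = 14)
-35 - 15*(E(-3) + 8)*(11 + T) = -35 - 15*((-8 + (-3)² + 2*(-3)) + 8)*(11 + 14) = -35 - 15*((-8 + 9 - 6) + 8)*25 = -35 - 15*(-5 + 8)*25 = -35 - 45*25 = -35 - 15*75 = -35 - 1125 = -1160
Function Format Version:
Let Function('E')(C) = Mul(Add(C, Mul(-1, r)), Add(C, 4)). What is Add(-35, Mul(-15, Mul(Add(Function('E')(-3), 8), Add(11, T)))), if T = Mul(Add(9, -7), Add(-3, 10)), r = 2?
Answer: -1160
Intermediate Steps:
Function('E')(C) = Mul(Add(-2, C), Add(4, C)) (Function('E')(C) = Mul(Add(C, Mul(-1, 2)), Add(C, 4)) = Mul(Add(C, -2), Add(4, C)) = Mul(Add(-2, C), Add(4, C)))
T = 14 (T = Mul(2, 7) = 14)
Add(-35, Mul(-15, Mul(Add(Function('E')(-3), 8), Add(11, T)))) = Add(-35, Mul(-15, Mul(Add(Add(-8, Pow(-3, 2), Mul(2, -3)), 8), Add(11, 14)))) = Add(-35, Mul(-15, Mul(Add(Add(-8, 9, -6), 8), 25))) = Add(-35, Mul(-15, Mul(Add(-5, 8), 25))) = Add(-35, Mul(-15, Mul(3, 25))) = Add(-35, Mul(-15, 75)) = Add(-35, -1125) = -1160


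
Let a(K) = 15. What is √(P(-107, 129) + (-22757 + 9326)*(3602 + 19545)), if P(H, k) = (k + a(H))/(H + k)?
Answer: I*√37617369405/11 ≈ 17632.0*I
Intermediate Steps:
P(H, k) = (15 + k)/(H + k) (P(H, k) = (k + 15)/(H + k) = (15 + k)/(H + k))
√(P(-107, 129) + (-22757 + 9326)*(3602 + 19545)) = √((15 + 129)/(-107 + 129) + (-22757 + 9326)*(3602 + 19545)) = √(144/22 - 13431*23147) = √((1/22)*144 - 310887357) = √(72/11 - 310887357) = √(-3419760855/11) = I*√37617369405/11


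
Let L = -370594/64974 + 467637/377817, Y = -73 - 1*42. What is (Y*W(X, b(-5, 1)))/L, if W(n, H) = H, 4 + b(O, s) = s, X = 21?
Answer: -40329320031/522059366 ≈ -77.250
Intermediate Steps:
b(O, s) = -4 + s
Y = -115 (Y = -73 - 42 = -115)
L = -2610296830/584482899 (L = -370594*1/64974 + 467637*(1/377817) = -26471/4641 + 155879/125939 = -2610296830/584482899 ≈ -4.4660)
(Y*W(X, b(-5, 1)))/L = (-115*(-4 + 1))/(-2610296830/584482899) = -115*(-3)*(-584482899/2610296830) = 345*(-584482899/2610296830) = -40329320031/522059366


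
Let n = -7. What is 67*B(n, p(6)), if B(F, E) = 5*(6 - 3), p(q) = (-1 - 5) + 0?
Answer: 1005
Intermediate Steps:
p(q) = -6 (p(q) = -6 + 0 = -6)
B(F, E) = 15 (B(F, E) = 5*3 = 15)
67*B(n, p(6)) = 67*15 = 1005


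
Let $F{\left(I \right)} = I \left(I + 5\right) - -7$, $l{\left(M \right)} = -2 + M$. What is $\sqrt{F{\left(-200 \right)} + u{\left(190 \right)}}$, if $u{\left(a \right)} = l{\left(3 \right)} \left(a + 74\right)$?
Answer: $\sqrt{39271} \approx 198.17$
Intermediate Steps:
$u{\left(a \right)} = 74 + a$ ($u{\left(a \right)} = \left(-2 + 3\right) \left(a + 74\right) = 1 \left(74 + a\right) = 74 + a$)
$F{\left(I \right)} = 7 + I \left(5 + I\right)$ ($F{\left(I \right)} = I \left(5 + I\right) + 7 = 7 + I \left(5 + I\right)$)
$\sqrt{F{\left(-200 \right)} + u{\left(190 \right)}} = \sqrt{\left(7 + \left(-200\right)^{2} + 5 \left(-200\right)\right) + \left(74 + 190\right)} = \sqrt{\left(7 + 40000 - 1000\right) + 264} = \sqrt{39007 + 264} = \sqrt{39271}$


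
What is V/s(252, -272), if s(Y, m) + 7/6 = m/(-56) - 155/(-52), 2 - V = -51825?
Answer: 56595084/7285 ≈ 7768.7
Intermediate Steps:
V = 51827 (V = 2 - 1*(-51825) = 2 + 51825 = 51827)
s(Y, m) = 283/156 - m/56 (s(Y, m) = -7/6 + (m/(-56) - 155/(-52)) = -7/6 + (m*(-1/56) - 155*(-1/52)) = -7/6 + (-m/56 + 155/52) = -7/6 + (155/52 - m/56) = 283/156 - m/56)
V/s(252, -272) = 51827/(283/156 - 1/56*(-272)) = 51827/(283/156 + 34/7) = 51827/(7285/1092) = 51827*(1092/7285) = 56595084/7285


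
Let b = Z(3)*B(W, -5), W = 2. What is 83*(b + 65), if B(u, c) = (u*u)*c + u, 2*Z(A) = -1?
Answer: 6142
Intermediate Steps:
Z(A) = -½ (Z(A) = (½)*(-1) = -½)
B(u, c) = u + c*u² (B(u, c) = u²*c + u = c*u² + u = u + c*u²)
b = 9 (b = -(1 - 5*2) = -(1 - 10) = -(-9) = -½*(-18) = 9)
83*(b + 65) = 83*(9 + 65) = 83*74 = 6142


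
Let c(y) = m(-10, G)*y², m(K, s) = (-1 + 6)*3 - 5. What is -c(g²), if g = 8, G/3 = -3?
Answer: -40960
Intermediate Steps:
G = -9 (G = 3*(-3) = -9)
m(K, s) = 10 (m(K, s) = 5*3 - 5 = 15 - 5 = 10)
c(y) = 10*y²
-c(g²) = -10*(8²)² = -10*64² = -10*4096 = -1*40960 = -40960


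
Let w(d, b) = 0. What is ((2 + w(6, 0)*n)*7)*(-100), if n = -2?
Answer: -1400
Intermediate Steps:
((2 + w(6, 0)*n)*7)*(-100) = ((2 + 0*(-2))*7)*(-100) = ((2 + 0)*7)*(-100) = (2*7)*(-100) = 14*(-100) = -1400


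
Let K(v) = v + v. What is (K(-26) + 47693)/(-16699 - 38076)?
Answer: -47641/54775 ≈ -0.86976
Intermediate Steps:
K(v) = 2*v
(K(-26) + 47693)/(-16699 - 38076) = (2*(-26) + 47693)/(-16699 - 38076) = (-52 + 47693)/(-54775) = 47641*(-1/54775) = -47641/54775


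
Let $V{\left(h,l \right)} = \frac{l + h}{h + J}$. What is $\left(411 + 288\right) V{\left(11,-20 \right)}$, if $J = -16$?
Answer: $\frac{6291}{5} \approx 1258.2$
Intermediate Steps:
$V{\left(h,l \right)} = \frac{h + l}{-16 + h}$ ($V{\left(h,l \right)} = \frac{l + h}{h - 16} = \frac{h + l}{-16 + h}$)
$\left(411 + 288\right) V{\left(11,-20 \right)} = \left(411 + 288\right) \frac{11 - 20}{-16 + 11} = 699 \frac{1}{-5} \left(-9\right) = 699 \left(\left(- \frac{1}{5}\right) \left(-9\right)\right) = 699 \cdot \frac{9}{5} = \frac{6291}{5}$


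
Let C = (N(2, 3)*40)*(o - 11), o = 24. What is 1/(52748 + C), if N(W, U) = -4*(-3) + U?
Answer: 1/60548 ≈ 1.6516e-5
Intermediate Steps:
N(W, U) = 12 + U
C = 7800 (C = ((12 + 3)*40)*(24 - 11) = (15*40)*13 = 600*13 = 7800)
1/(52748 + C) = 1/(52748 + 7800) = 1/60548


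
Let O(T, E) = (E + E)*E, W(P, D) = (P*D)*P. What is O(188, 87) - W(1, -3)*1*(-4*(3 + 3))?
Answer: 15066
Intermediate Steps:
W(P, D) = D*P**2 (W(P, D) = (D*P)*P = D*P**2)
O(T, E) = 2*E**2 (O(T, E) = (2*E)*E = 2*E**2)
O(188, 87) - W(1, -3)*1*(-4*(3 + 3)) = 2*87**2 - -3*1**2*1*(-4*(3 + 3)) = 2*7569 - -3*1*1*(-4*6) = 15138 - (-3*1)*(-24) = 15138 - (-3)*(-24) = 15138 - 1*72 = 15138 - 72 = 15066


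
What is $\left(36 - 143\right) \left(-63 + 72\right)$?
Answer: $-963$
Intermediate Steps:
$\left(36 - 143\right) \left(-63 + 72\right) = \left(-107\right) 9 = -963$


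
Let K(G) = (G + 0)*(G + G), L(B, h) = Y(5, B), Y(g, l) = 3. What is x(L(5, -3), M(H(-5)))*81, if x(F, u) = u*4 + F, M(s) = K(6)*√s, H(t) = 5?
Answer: 243 + 23328*√5 ≈ 52406.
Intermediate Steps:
L(B, h) = 3
K(G) = 2*G² (K(G) = G*(2*G) = 2*G²)
M(s) = 72*√s (M(s) = (2*6²)*√s = (2*36)*√s = 72*√s)
x(F, u) = F + 4*u (x(F, u) = 4*u + F = F + 4*u)
x(L(5, -3), M(H(-5)))*81 = (3 + 4*(72*√5))*81 = (3 + 288*√5)*81 = 243 + 23328*√5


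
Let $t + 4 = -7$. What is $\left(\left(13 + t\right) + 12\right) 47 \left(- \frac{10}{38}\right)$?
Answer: $- \frac{3290}{19} \approx -173.16$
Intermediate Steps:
$t = -11$ ($t = -4 - 7 = -11$)
$\left(\left(13 + t\right) + 12\right) 47 \left(- \frac{10}{38}\right) = \left(\left(13 - 11\right) + 12\right) 47 \left(- \frac{10}{38}\right) = \left(2 + 12\right) 47 \left(\left(-10\right) \frac{1}{38}\right) = 14 \cdot 47 \left(- \frac{5}{19}\right) = 658 \left(- \frac{5}{19}\right) = - \frac{3290}{19}$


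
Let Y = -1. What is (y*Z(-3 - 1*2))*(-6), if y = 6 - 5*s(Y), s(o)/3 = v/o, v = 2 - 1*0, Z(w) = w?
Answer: 1080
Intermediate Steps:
v = 2 (v = 2 + 0 = 2)
s(o) = 6/o (s(o) = 3*(2/o) = 6/o)
y = 36 (y = 6 - 30/(-1) = 6 - 30*(-1) = 6 - 5*(-6) = 6 + 30 = 36)
(y*Z(-3 - 1*2))*(-6) = (36*(-3 - 1*2))*(-6) = (36*(-3 - 2))*(-6) = (36*(-5))*(-6) = -180*(-6) = 1080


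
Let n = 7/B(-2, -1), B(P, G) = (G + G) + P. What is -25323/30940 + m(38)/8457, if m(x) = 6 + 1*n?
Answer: -53506279/65414895 ≈ -0.81795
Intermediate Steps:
B(P, G) = P + 2*G (B(P, G) = 2*G + P = P + 2*G)
n = -7/4 (n = 7/(-2 + 2*(-1)) = 7/(-2 - 2) = 7/(-4) = 7*(-1/4) = -7/4 ≈ -1.7500)
m(x) = 17/4 (m(x) = 6 + 1*(-7/4) = 6 - 7/4 = 17/4)
-25323/30940 + m(38)/8457 = -25323/30940 + (17/4)/8457 = -25323*1/30940 + (17/4)*(1/8457) = -25323/30940 + 17/33828 = -53506279/65414895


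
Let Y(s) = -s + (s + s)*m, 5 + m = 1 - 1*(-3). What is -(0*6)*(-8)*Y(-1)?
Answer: 0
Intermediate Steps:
m = -1 (m = -5 + (1 - 1*(-3)) = -5 + (1 + 3) = -5 + 4 = -1)
Y(s) = -3*s (Y(s) = -s + (s + s)*(-1) = -s + (2*s)*(-1) = -s - 2*s = -3*s)
-(0*6)*(-8)*Y(-1) = -(0*6)*(-8)*(-3*(-1)) = -0*(-8)*3 = -0*3 = -1*0 = 0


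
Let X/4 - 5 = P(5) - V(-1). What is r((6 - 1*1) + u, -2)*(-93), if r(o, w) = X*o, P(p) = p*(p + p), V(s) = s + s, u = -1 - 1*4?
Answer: 0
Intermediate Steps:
u = -5 (u = -1 - 4 = -5)
V(s) = 2*s
P(p) = 2*p**2 (P(p) = p*(2*p) = 2*p**2)
X = 228 (X = 20 + 4*(2*5**2 - 2*(-1)) = 20 + 4*(2*25 - 1*(-2)) = 20 + 4*(50 + 2) = 20 + 4*52 = 20 + 208 = 228)
r(o, w) = 228*o
r((6 - 1*1) + u, -2)*(-93) = (228*((6 - 1*1) - 5))*(-93) = (228*((6 - 1) - 5))*(-93) = (228*(5 - 5))*(-93) = (228*0)*(-93) = 0*(-93) = 0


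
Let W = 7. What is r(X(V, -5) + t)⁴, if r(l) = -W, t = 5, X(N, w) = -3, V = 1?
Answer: 2401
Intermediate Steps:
r(l) = -7 (r(l) = -1*7 = -7)
r(X(V, -5) + t)⁴ = (-7)⁴ = 2401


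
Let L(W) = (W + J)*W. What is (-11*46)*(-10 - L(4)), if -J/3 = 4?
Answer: -11132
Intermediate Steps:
J = -12 (J = -3*4 = -12)
L(W) = W*(-12 + W) (L(W) = (W - 12)*W = (-12 + W)*W = W*(-12 + W))
(-11*46)*(-10 - L(4)) = (-11*46)*(-10 - 4*(-12 + 4)) = -506*(-10 - 4*(-8)) = -506*(-10 - 1*(-32)) = -506*(-10 + 32) = -506*22 = -11132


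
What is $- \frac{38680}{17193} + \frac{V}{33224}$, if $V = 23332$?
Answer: $- \frac{220989311}{142805058} \approx -1.5475$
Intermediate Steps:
$- \frac{38680}{17193} + \frac{V}{33224} = - \frac{38680}{17193} + \frac{23332}{33224} = \left(-38680\right) \frac{1}{17193} + 23332 \cdot \frac{1}{33224} = - \frac{38680}{17193} + \frac{5833}{8306} = - \frac{220989311}{142805058}$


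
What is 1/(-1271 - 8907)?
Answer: -1/10178 ≈ -9.8251e-5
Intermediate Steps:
1/(-1271 - 8907) = 1/(-10178) = -1/10178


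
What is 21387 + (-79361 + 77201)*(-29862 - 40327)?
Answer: 151629627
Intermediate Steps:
21387 + (-79361 + 77201)*(-29862 - 40327) = 21387 - 2160*(-70189) = 21387 + 151608240 = 151629627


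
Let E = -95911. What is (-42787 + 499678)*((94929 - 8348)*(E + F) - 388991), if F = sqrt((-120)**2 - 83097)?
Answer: -3794232705812262 + 118674239013*I*sqrt(7633) ≈ -3.7942e+15 + 1.0368e+13*I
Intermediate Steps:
F = 3*I*sqrt(7633) (F = sqrt(14400 - 83097) = sqrt(-68697) = 3*I*sqrt(7633) ≈ 262.1*I)
(-42787 + 499678)*((94929 - 8348)*(E + F) - 388991) = (-42787 + 499678)*((94929 - 8348)*(-95911 + 3*I*sqrt(7633)) - 388991) = 456891*(86581*(-95911 + 3*I*sqrt(7633)) - 388991) = 456891*((-8304070291 + 259743*I*sqrt(7633)) - 388991) = 456891*(-8304459282 + 259743*I*sqrt(7633)) = -3794232705812262 + 118674239013*I*sqrt(7633)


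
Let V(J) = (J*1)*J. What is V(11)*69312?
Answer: 8386752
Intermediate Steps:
V(J) = J**2 (V(J) = J*J = J**2)
V(11)*69312 = 11**2*69312 = 121*69312 = 8386752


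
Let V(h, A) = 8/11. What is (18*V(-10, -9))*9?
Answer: 1296/11 ≈ 117.82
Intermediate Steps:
V(h, A) = 8/11 (V(h, A) = 8*(1/11) = 8/11)
(18*V(-10, -9))*9 = (18*(8/11))*9 = (144/11)*9 = 1296/11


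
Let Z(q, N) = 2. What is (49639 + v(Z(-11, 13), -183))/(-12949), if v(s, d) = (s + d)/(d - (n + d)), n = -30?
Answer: -1488989/388470 ≈ -3.8330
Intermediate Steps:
v(s, d) = d/30 + s/30 (v(s, d) = (s + d)/(d - (-30 + d)) = (d + s)/(d + (30 - d)) = (d + s)/30 = (d + s)*(1/30) = d/30 + s/30)
(49639 + v(Z(-11, 13), -183))/(-12949) = (49639 + ((1/30)*(-183) + (1/30)*2))/(-12949) = (49639 + (-61/10 + 1/15))*(-1/12949) = (49639 - 181/30)*(-1/12949) = (1488989/30)*(-1/12949) = -1488989/388470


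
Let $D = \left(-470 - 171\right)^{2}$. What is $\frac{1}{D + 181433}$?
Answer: $\frac{1}{592314} \approx 1.6883 \cdot 10^{-6}$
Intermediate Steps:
$D = 410881$ ($D = \left(-641\right)^{2} = 410881$)
$\frac{1}{D + 181433} = \frac{1}{410881 + 181433} = \frac{1}{592314}$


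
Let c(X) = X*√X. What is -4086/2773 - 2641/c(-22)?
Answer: -4086/2773 - 2641*I*√22/484 ≈ -1.4735 - 25.594*I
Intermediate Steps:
c(X) = X^(3/2)
-4086/2773 - 2641/c(-22) = -4086/2773 - 2641*I*√22/484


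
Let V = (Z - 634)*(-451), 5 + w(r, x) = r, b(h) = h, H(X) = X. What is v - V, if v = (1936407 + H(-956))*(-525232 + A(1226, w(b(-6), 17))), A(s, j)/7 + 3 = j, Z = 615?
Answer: -1016750482399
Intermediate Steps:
w(r, x) = -5 + r
A(s, j) = -21 + 7*j
V = 8569 (V = (615 - 634)*(-451) = -19*(-451) = 8569)
v = -1016750473830 (v = (1936407 - 956)*(-525232 + (-21 + 7*(-5 - 6))) = 1935451*(-525232 + (-21 + 7*(-11))) = 1935451*(-525232 + (-21 - 77)) = 1935451*(-525232 - 98) = 1935451*(-525330) = -1016750473830)
v - V = -1016750473830 - 1*8569 = -1016750473830 - 8569 = -1016750482399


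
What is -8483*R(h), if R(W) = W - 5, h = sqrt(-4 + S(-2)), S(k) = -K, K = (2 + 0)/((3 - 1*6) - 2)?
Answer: 42415 - 25449*I*sqrt(10)/5 ≈ 42415.0 - 16095.0*I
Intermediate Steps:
K = -2/5 (K = 2/((3 - 6) - 2) = 2/(-3 - 2) = 2/(-5) = 2*(-1/5) = -2/5 ≈ -0.40000)
S(k) = 2/5 (S(k) = -1*(-2/5) = 2/5)
h = 3*I*sqrt(10)/5 (h = sqrt(-4 + 2/5) = sqrt(-18/5) = 3*I*sqrt(10)/5 ≈ 1.8974*I)
R(W) = -5 + W
-8483*R(h) = -8483*(-5 + 3*I*sqrt(10)/5) = 42415 - 25449*I*sqrt(10)/5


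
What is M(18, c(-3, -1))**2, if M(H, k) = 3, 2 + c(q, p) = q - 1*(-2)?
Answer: 9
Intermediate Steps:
c(q, p) = q (c(q, p) = -2 + (q - 1*(-2)) = -2 + (q + 2) = -2 + (2 + q) = q)
M(18, c(-3, -1))**2 = 3**2 = 9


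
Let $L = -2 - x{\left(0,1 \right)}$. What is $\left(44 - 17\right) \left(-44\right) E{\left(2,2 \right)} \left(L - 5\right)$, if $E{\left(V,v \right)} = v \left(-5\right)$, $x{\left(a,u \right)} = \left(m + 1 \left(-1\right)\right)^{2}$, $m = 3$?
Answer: $-130680$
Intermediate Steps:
$x{\left(a,u \right)} = 4$ ($x{\left(a,u \right)} = \left(3 + 1 \left(-1\right)\right)^{2} = \left(3 - 1\right)^{2} = 2^{2} = 4$)
$E{\left(V,v \right)} = - 5 v$
$L = -6$ ($L = -2 - 4 = -6$)
$\left(44 - 17\right) \left(-44\right) E{\left(2,2 \right)} \left(L - 5\right) = \left(44 - 17\right) \left(-44\right) \left(-5\right) 2 \left(-6 - 5\right) = \left(44 - 17\right) \left(-44\right) \left(\left(-10\right) \left(-11\right)\right) = 27 \left(-44\right) 110 = \left(-1188\right) 110 = -130680$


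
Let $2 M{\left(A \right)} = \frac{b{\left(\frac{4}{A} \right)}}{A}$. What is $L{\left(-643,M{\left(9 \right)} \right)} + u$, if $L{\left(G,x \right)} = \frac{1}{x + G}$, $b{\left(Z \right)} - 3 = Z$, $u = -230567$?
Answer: $- \frac{24010094707}{104135} \approx -2.3057 \cdot 10^{5}$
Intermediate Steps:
$b{\left(Z \right)} = 3 + Z$
$M{\left(A \right)} = \frac{3 + \frac{4}{A}}{2 A}$ ($M{\left(A \right)} = \frac{\left(3 + \frac{4}{A}\right) \frac{1}{A}}{2} = \frac{\frac{1}{A} \left(3 + \frac{4}{A}\right)}{2} = \frac{3 + \frac{4}{A}}{2 A}$)
$L{\left(G,x \right)} = \frac{1}{G + x}$
$L{\left(-643,M{\left(9 \right)} \right)} + u = \frac{1}{-643 + \frac{4 + 3 \cdot 9}{2 \cdot 81}} - 230567 = \frac{1}{-643 + \frac{1}{2} \cdot \frac{1}{81} \left(4 + 27\right)} - 230567 = \frac{1}{-643 + \frac{1}{2} \cdot \frac{1}{81} \cdot 31} - 230567 = \frac{1}{-643 + \frac{31}{162}} - 230567 = \frac{1}{- \frac{104135}{162}} - 230567 = - \frac{162}{104135} - 230567 = - \frac{24010094707}{104135}$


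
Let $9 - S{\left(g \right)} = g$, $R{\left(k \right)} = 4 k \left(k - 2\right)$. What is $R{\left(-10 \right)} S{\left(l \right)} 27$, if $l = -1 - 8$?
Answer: $233280$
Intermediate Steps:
$R{\left(k \right)} = 4 k \left(-2 + k\right)$
$l = -9$ ($l = -1 - 8 = -9$)
$S{\left(g \right)} = 9 - g$
$R{\left(-10 \right)} S{\left(l \right)} 27 = 4 \left(-10\right) \left(-2 - 10\right) \left(9 - -9\right) 27 = 4 \left(-10\right) \left(-12\right) \left(9 + 9\right) 27 = 480 \cdot 18 \cdot 27 = 8640 \cdot 27 = 233280$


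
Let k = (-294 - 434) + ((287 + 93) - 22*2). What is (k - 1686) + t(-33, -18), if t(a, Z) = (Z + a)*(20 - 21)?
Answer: -2027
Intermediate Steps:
t(a, Z) = -Z - a (t(a, Z) = (Z + a)*(-1) = -Z - a)
k = -392 (k = -728 + (380 - 44) = -728 + 336 = -392)
(k - 1686) + t(-33, -18) = (-392 - 1686) + (-1*(-18) - 1*(-33)) = -2078 + (18 + 33) = -2078 + 51 = -2027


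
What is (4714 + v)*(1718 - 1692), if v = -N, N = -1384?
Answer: 158548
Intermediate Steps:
v = 1384 (v = -1*(-1384) = 1384)
(4714 + v)*(1718 - 1692) = (4714 + 1384)*(1718 - 1692) = 6098*26 = 158548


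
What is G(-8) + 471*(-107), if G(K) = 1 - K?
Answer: -50388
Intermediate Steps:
G(-8) + 471*(-107) = (1 - 1*(-8)) + 471*(-107) = (1 + 8) - 50397 = 9 - 50397 = -50388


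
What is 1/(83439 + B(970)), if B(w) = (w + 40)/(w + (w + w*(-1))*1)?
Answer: 97/8093684 ≈ 1.1985e-5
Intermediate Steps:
B(w) = (40 + w)/w (B(w) = (40 + w)/(w + (w - w)*1) = (40 + w)/(w + 0*1) = (40 + w)/(w + 0) = (40 + w)/w)
1/(83439 + B(970)) = 1/(83439 + (40 + 970)/970) = 1/(83439 + (1/970)*1010) = 1/(83439 + 101/97) = 1/(8093684/97) = 97/8093684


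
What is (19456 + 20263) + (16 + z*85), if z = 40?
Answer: 43135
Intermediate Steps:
(19456 + 20263) + (16 + z*85) = (19456 + 20263) + (16 + 40*85) = 39719 + (16 + 3400) = 39719 + 3416 = 43135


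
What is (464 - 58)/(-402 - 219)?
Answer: -406/621 ≈ -0.65378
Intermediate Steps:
(464 - 58)/(-402 - 219) = 406/(-621) = 406*(-1/621) = -406/621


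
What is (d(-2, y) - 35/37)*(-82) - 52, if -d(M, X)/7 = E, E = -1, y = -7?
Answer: -20292/37 ≈ -548.43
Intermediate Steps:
d(M, X) = 7 (d(M, X) = -7*(-1) = 7)
(d(-2, y) - 35/37)*(-82) - 52 = (7 - 35/37)*(-82) - 52 = (224/37)*(-82) - 52 = -18368/37 - 52 = -20292/37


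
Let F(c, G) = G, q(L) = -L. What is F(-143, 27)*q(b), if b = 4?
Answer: -108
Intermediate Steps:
F(-143, 27)*q(b) = 27*(-1*4) = 27*(-4) = -108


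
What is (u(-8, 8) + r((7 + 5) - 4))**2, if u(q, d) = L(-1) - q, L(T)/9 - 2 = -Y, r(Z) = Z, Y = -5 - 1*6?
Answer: 17689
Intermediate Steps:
Y = -11 (Y = -5 - 6 = -11)
L(T) = 117 (L(T) = 18 + 9*(-1*(-11)) = 18 + 9*11 = 18 + 99 = 117)
u(q, d) = 117 - q
(u(-8, 8) + r((7 + 5) - 4))**2 = ((117 - 1*(-8)) + ((7 + 5) - 4))**2 = ((117 + 8) + (12 - 4))**2 = (125 + 8)**2 = 133**2 = 17689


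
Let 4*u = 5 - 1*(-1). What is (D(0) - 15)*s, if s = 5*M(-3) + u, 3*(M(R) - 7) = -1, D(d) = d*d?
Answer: -1045/2 ≈ -522.50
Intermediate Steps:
D(d) = d**2
M(R) = 20/3 (M(R) = 7 + (1/3)*(-1) = 7 - 1/3 = 20/3)
u = 3/2 (u = (5 - 1*(-1))/4 = (5 + 1)/4 = (1/4)*6 = 3/2 ≈ 1.5000)
s = 209/6 (s = 5*(20/3) + 3/2 = 100/3 + 3/2 = 209/6 ≈ 34.833)
(D(0) - 15)*s = (0**2 - 15)*(209/6) = (0 - 15)*(209/6) = -15*209/6 = -1045/2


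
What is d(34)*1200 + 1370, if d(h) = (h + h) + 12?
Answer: 97370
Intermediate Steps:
d(h) = 12 + 2*h (d(h) = 2*h + 12 = 12 + 2*h)
d(34)*1200 + 1370 = (12 + 2*34)*1200 + 1370 = (12 + 68)*1200 + 1370 = 80*1200 + 1370 = 96000 + 1370 = 97370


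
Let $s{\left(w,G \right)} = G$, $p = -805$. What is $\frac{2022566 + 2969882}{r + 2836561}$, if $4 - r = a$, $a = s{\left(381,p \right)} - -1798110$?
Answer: $\frac{1248112}{259815} \approx 4.8038$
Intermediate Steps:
$a = 1797305$ ($a = -805 - -1798110 = -805 + 1798110 = 1797305$)
$r = -1797301$ ($r = 4 - 1797305 = -1797301$)
$\frac{2022566 + 2969882}{r + 2836561} = \frac{2022566 + 2969882}{-1797301 + 2836561} = \frac{4992448}{1039260} = 4992448 \cdot \frac{1}{1039260} = \frac{1248112}{259815}$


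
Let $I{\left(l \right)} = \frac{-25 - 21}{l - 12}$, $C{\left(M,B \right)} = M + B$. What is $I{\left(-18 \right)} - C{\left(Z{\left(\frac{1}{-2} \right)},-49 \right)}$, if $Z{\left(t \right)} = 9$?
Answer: $\frac{623}{15} \approx 41.533$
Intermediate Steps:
$C{\left(M,B \right)} = B + M$
$I{\left(l \right)} = - \frac{46}{-12 + l}$
$I{\left(-18 \right)} - C{\left(Z{\left(\frac{1}{-2} \right)},-49 \right)} = - \frac{46}{-12 - 18} - \left(-49 + 9\right) = - \frac{46}{-30} - -40 = \left(-46\right) \left(- \frac{1}{30}\right) + 40 = \frac{23}{15} + 40 = \frac{623}{15}$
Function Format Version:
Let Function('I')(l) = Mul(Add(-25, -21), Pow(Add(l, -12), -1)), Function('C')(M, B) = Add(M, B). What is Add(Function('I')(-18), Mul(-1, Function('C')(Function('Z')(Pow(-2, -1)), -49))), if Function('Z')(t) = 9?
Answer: Rational(623, 15) ≈ 41.533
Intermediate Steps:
Function('C')(M, B) = Add(B, M)
Function('I')(l) = Mul(-46, Pow(Add(-12, l), -1))
Add(Function('I')(-18), Mul(-1, Function('C')(Function('Z')(Pow(-2, -1)), -49))) = Add(Mul(-46, Pow(Add(-12, -18), -1)), Mul(-1, Add(-49, 9))) = Add(Mul(-46, Pow(-30, -1)), Mul(-1, -40)) = Add(Mul(-46, Rational(-1, 30)), 40) = Add(Rational(23, 15), 40) = Rational(623, 15)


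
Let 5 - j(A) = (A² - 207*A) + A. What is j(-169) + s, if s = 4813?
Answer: -58557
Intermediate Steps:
j(A) = 5 - A² + 206*A (j(A) = 5 - ((A² - 207*A) + A) = 5 - (A² - 206*A) = 5 + (-A² + 206*A) = 5 - A² + 206*A)
j(-169) + s = (5 - 1*(-169)² + 206*(-169)) + 4813 = (5 - 1*28561 - 34814) + 4813 = (5 - 28561 - 34814) + 4813 = -63370 + 4813 = -58557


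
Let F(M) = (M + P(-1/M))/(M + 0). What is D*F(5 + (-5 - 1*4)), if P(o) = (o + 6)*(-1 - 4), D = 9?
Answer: 1269/16 ≈ 79.313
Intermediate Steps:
P(o) = -30 - 5*o (P(o) = (6 + o)*(-5) = -30 - 5*o)
F(M) = (-30 + M + 5/M)/M (F(M) = (M + (-30 - (-5)/M))/(M + 0) = (M + (-30 + 5/M))/M = (-30 + M + 5/M)/M)
D*F(5 + (-5 - 1*4)) = 9*((5 - (5 + (-5 - 1*4))*(30 - (5 + (-5 - 1*4))))/(5 + (-5 - 1*4))²) = 9*((5 - (5 + (-5 - 4))*(30 - (5 + (-5 - 4))))/(5 + (-5 - 4))²) = 9*((5 - (5 - 9)*(30 - (5 - 9)))/(5 - 9)²) = 9*((5 - 1*(-4)*(30 - 1*(-4)))/(-4)²) = 9*((5 - 1*(-4)*(30 + 4))/16) = 9*((5 - 1*(-4)*34)/16) = 9*((5 + 136)/16) = 9*((1/16)*141) = 9*(141/16) = 1269/16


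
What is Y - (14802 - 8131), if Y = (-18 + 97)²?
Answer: -430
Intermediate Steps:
Y = 6241 (Y = 79² = 6241)
Y - (14802 - 8131) = 6241 - (14802 - 8131) = 6241 - 1*6671 = 6241 - 6671 = -430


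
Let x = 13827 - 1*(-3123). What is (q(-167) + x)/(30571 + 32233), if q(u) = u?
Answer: 16783/62804 ≈ 0.26723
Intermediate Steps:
x = 16950 (x = 13827 + 3123 = 16950)
(q(-167) + x)/(30571 + 32233) = (-167 + 16950)/(30571 + 32233) = 16783/62804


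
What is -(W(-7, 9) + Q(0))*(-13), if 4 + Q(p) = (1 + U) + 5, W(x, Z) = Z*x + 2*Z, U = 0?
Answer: -559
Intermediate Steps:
W(x, Z) = 2*Z + Z*x
Q(p) = 2 (Q(p) = -4 + ((1 + 0) + 5) = -4 + (1 + 5) = -4 + 6 = 2)
-(W(-7, 9) + Q(0))*(-13) = -(9*(2 - 7) + 2)*(-13) = -(9*(-5) + 2)*(-13) = -(-45 + 2)*(-13) = -(-43)*(-13) = -1*559 = -559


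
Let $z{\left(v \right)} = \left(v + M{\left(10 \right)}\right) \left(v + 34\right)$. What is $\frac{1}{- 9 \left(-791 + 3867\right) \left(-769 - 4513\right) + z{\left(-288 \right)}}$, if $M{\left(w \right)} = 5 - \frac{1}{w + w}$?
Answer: $\frac{10}{1462987827} \approx 6.8353 \cdot 10^{-9}$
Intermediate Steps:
$M{\left(w \right)} = 5 - \frac{1}{2 w}$
$z{\left(v \right)} = \left(34 + v\right) \left(\frac{99}{20} + v\right)$ ($z{\left(v \right)} = \left(v + \left(5 - \frac{1}{2 \cdot 10}\right)\right) \left(v + 34\right) = \left(v + \left(5 - \frac{1}{20}\right)\right) \left(34 + v\right) = \left(v + \frac{99}{20}\right) \left(34 + v\right) = \left(\frac{99}{20} + v\right) \left(34 + v\right) = \left(34 + v\right) \left(\frac{99}{20} + v\right)$)
$\frac{1}{- 9 \left(-791 + 3867\right) \left(-769 - 4513\right) + z{\left(-288 \right)}} = \frac{1}{- 9 \left(-791 + 3867\right) \left(-769 - 4513\right) + \left(\frac{1683}{10} + \left(-288\right)^{2} + \frac{779}{20} \left(-288\right)\right)} = \frac{1}{- 9 \cdot 3076 \left(-5282\right) + \left(\frac{1683}{10} + 82944 - \frac{56088}{5}\right)} = \frac{1}{\left(-9\right) \left(-16247432\right) + \frac{718947}{10}} = \frac{1}{146226888 + \frac{718947}{10}} = \frac{1}{\frac{1462987827}{10}} = \frac{10}{1462987827}$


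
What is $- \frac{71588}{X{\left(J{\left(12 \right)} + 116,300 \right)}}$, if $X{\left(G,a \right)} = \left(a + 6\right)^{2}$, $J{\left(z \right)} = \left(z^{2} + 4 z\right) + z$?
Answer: $- \frac{17897}{23409} \approx -0.76453$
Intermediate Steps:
$J{\left(z \right)} = z^{2} + 5 z$
$X{\left(G,a \right)} = \left(6 + a\right)^{2}$
$- \frac{71588}{X{\left(J{\left(12 \right)} + 116,300 \right)}} = - \frac{71588}{\left(6 + 300\right)^{2}} = - \frac{71588}{306^{2}} = - \frac{71588}{93636} = \left(-71588\right) \frac{1}{93636} = - \frac{17897}{23409}$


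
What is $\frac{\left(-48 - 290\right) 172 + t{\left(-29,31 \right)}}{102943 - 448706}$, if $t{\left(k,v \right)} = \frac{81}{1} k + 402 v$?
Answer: $\frac{48023}{345763} \approx 0.13889$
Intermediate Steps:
$t{\left(k,v \right)} = 81 k + 402 v$ ($t{\left(k,v \right)} = 81 \cdot 1 k + 402 v = 81 k + 402 v$)
$\frac{\left(-48 - 290\right) 172 + t{\left(-29,31 \right)}}{102943 - 448706} = \frac{\left(-48 - 290\right) 172 + \left(81 \left(-29\right) + 402 \cdot 31\right)}{102943 - 448706} = \frac{\left(-338\right) 172 + \left(-2349 + 12462\right)}{-345763} = \left(-58136 + 10113\right) \left(- \frac{1}{345763}\right) = \left(-48023\right) \left(- \frac{1}{345763}\right) = \frac{48023}{345763}$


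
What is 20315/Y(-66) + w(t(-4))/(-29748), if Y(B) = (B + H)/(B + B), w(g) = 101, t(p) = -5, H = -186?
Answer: 2215878233/208236 ≈ 10641.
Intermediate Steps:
Y(B) = (-186 + B)/(2*B) (Y(B) = (B - 186)/(B + B) = (-186 + B)/((2*B)) = (-186 + B)*(1/(2*B)) = (-186 + B)/(2*B))
20315/Y(-66) + w(t(-4))/(-29748) = 20315/(((½)*(-186 - 66)/(-66))) + 101/(-29748) = 20315/(((½)*(-1/66)*(-252))) + 101*(-1/29748) = 20315/(21/11) - 101/29748 = 20315*(11/21) - 101/29748 = 223465/21 - 101/29748 = 2215878233/208236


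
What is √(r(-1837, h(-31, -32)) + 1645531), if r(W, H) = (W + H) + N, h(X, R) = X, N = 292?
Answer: √1643955 ≈ 1282.2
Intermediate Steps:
r(W, H) = 292 + H + W (r(W, H) = (W + H) + 292 = (H + W) + 292 = 292 + H + W)
√(r(-1837, h(-31, -32)) + 1645531) = √((292 - 31 - 1837) + 1645531) = √(-1576 + 1645531) = √1643955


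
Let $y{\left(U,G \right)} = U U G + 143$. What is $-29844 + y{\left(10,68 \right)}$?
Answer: $-22901$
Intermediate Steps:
$y{\left(U,G \right)} = 143 + G U^{2}$ ($y{\left(U,G \right)} = U^{2} G + 143 = G U^{2} + 143 = 143 + G U^{2}$)
$-29844 + y{\left(10,68 \right)} = -29844 + \left(143 + 68 \cdot 10^{2}\right) = -29844 + \left(143 + 68 \cdot 100\right) = -29844 + \left(143 + 6800\right) = -29844 + 6943 = -22901$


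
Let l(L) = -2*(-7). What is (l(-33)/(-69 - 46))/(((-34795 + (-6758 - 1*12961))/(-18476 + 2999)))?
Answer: -108339/3134555 ≈ -0.034563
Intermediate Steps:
l(L) = 14
(l(-33)/(-69 - 46))/(((-34795 + (-6758 - 1*12961))/(-18476 + 2999))) = (14/(-69 - 46))/(((-34795 + (-6758 - 1*12961))/(-18476 + 2999))) = (14/(-115))/(((-34795 + (-6758 - 12961))/(-15477))) = (-1/115*14)/(((-34795 - 19719)*(-1/15477))) = -14/(115*((-54514*(-1/15477)))) = -14/(115*54514/15477) = -14/115*15477/54514 = -108339/3134555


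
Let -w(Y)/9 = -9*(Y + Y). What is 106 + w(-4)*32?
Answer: -20630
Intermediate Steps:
w(Y) = 162*Y (w(Y) = -(-81)*(Y + Y) = -(-81)*2*Y = -(-162)*Y = 162*Y)
106 + w(-4)*32 = 106 + (162*(-4))*32 = 106 - 648*32 = 106 - 20736 = -20630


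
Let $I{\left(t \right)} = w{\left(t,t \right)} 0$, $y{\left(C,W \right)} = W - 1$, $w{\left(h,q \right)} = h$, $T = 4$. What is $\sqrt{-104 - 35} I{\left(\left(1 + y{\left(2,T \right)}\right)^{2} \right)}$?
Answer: $0$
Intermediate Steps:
$y{\left(C,W \right)} = -1 + W$
$I{\left(t \right)} = 0$ ($I{\left(t \right)} = t 0 = 0$)
$\sqrt{-104 - 35} I{\left(\left(1 + y{\left(2,T \right)}\right)^{2} \right)} = \sqrt{-104 - 35} \cdot 0 = \sqrt{-139} \cdot 0 = i \sqrt{139} \cdot 0 = 0$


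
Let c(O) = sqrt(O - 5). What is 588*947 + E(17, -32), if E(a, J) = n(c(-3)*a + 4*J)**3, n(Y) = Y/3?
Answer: 13825228/27 + 1592560*I*sqrt(2)/27 ≈ 5.1205e+5 + 83416.0*I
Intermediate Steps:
c(O) = sqrt(-5 + O)
n(Y) = Y/3 (n(Y) = Y*(1/3) = Y/3)
E(a, J) = (4*J/3 + 2*I*a*sqrt(2)/3)**3 (E(a, J) = ((sqrt(-5 - 3)*a + 4*J)/3)**3 = ((sqrt(-8)*a + 4*J)/3)**3 = (((2*I*sqrt(2))*a + 4*J)/3)**3 = ((2*I*a*sqrt(2) + 4*J)/3)**3 = ((4*J + 2*I*a*sqrt(2))/3)**3 = (4*J/3 + 2*I*a*sqrt(2)/3)**3)
588*947 + E(17, -32) = 588*947 + 8*(2*(-32) + I*17*sqrt(2))**3/27 = 556836 + 8*(-64 + 17*I*sqrt(2))**3/27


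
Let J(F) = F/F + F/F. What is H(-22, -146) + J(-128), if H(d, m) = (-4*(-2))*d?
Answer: -174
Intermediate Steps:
H(d, m) = 8*d
J(F) = 2 (J(F) = 1 + 1 = 2)
H(-22, -146) + J(-128) = 8*(-22) + 2 = -176 + 2 = -174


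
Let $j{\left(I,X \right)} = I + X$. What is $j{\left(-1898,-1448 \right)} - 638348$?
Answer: $-641694$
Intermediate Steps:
$j{\left(-1898,-1448 \right)} - 638348 = \left(-1898 - 1448\right) - 638348 = -3346 - 638348 = -641694$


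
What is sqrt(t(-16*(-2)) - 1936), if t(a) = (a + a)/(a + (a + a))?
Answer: I*sqrt(17418)/3 ≈ 43.992*I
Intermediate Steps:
t(a) = 2/3 (t(a) = (2*a)/(a + 2*a) = (2*a)/((3*a)) = (2*a)*(1/(3*a)) = 2/3)
sqrt(t(-16*(-2)) - 1936) = sqrt(2/3 - 1936) = sqrt(-5806/3) = I*sqrt(17418)/3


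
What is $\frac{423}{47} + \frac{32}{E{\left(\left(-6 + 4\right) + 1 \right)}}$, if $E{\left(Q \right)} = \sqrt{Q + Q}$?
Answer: $9 - 16 i \sqrt{2} \approx 9.0 - 22.627 i$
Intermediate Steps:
$E{\left(Q \right)} = \sqrt{2} \sqrt{Q}$ ($E{\left(Q \right)} = \sqrt{2 Q} = \sqrt{2} \sqrt{Q}$)
$\frac{423}{47} + \frac{32}{E{\left(\left(-6 + 4\right) + 1 \right)}} = \frac{423}{47} + \frac{32}{\sqrt{2} \sqrt{\left(-6 + 4\right) + 1}} = 423 \cdot \frac{1}{47} + \frac{32}{\sqrt{2} \sqrt{-2 + 1}} = 9 + \frac{32}{\sqrt{2} \sqrt{-1}} = 9 + \frac{32}{\sqrt{2} i} = 9 + \frac{32}{i \sqrt{2}} = 9 + 32 \left(- \frac{i \sqrt{2}}{2}\right) = 9 - 16 i \sqrt{2}$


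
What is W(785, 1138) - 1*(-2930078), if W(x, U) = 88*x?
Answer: 2999158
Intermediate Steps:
W(785, 1138) - 1*(-2930078) = 88*785 - 1*(-2930078) = 69080 + 2930078 = 2999158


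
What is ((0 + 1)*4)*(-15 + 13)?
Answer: -8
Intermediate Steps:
((0 + 1)*4)*(-15 + 13) = (1*4)*(-2) = 4*(-2) = -8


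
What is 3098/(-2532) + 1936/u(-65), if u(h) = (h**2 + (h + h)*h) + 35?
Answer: -8618407/8045430 ≈ -1.0712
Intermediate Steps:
u(h) = 35 + 3*h**2 (u(h) = (h**2 + (2*h)*h) + 35 = (h**2 + 2*h**2) + 35 = 3*h**2 + 35 = 35 + 3*h**2)
3098/(-2532) + 1936/u(-65) = 3098/(-2532) + 1936/(35 + 3*(-65)**2) = 3098*(-1/2532) + 1936/(35 + 3*4225) = -1549/1266 + 1936/(35 + 12675) = -1549/1266 + 1936/12710 = -1549/1266 + 1936*(1/12710) = -1549/1266 + 968/6355 = -8618407/8045430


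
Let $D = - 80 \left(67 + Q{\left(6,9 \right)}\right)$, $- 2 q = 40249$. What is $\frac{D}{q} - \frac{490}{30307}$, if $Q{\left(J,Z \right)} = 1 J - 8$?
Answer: $\frac{295470790}{1219826443} \approx 0.24222$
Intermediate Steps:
$q = - \frac{40249}{2}$ ($q = \left(- \frac{1}{2}\right) 40249 = - \frac{40249}{2} \approx -20125.0$)
$Q{\left(J,Z \right)} = -8 + J$ ($Q{\left(J,Z \right)} = J - 8 = -8 + J$)
$D = -5200$ ($D = - 80 \left(67 + \left(-8 + 6\right)\right) = - 80 \left(67 - 2\right) = \left(-80\right) 65 = -5200$)
$\frac{D}{q} - \frac{490}{30307} = - \frac{5200}{- \frac{40249}{2}} - \frac{490}{30307} = \left(-5200\right) \left(- \frac{2}{40249}\right) - \frac{490}{30307} = \frac{10400}{40249} - \frac{490}{30307} = \frac{295470790}{1219826443}$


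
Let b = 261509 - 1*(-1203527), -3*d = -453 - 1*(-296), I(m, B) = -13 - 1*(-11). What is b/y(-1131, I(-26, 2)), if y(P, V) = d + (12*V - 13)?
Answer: 2197554/23 ≈ 95546.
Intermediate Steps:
I(m, B) = -2 (I(m, B) = -13 + 11 = -2)
d = 157/3 (d = -(-453 - 1*(-296))/3 = -(-453 + 296)/3 = -1/3*(-157) = 157/3 ≈ 52.333)
y(P, V) = 118/3 + 12*V (y(P, V) = 157/3 + (12*V - 13) = 157/3 + (-13 + 12*V) = 118/3 + 12*V)
b = 1465036 (b = 261509 + 1203527 = 1465036)
b/y(-1131, I(-26, 2)) = 1465036/(118/3 + 12*(-2)) = 1465036/(118/3 - 24) = 1465036/(46/3) = 1465036*(3/46) = 2197554/23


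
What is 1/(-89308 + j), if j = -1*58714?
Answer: -1/148022 ≈ -6.7558e-6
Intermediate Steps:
j = -58714
1/(-89308 + j) = 1/(-89308 - 58714) = 1/(-148022) = -1/148022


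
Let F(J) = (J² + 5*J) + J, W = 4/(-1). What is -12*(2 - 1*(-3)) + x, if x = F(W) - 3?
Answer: -71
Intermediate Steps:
W = -4 (W = 4*(-1) = -4)
F(J) = J² + 6*J
x = -11 (x = -4*(6 - 4) - 3 = -4*2 - 3 = -8 - 3 = -11)
-12*(2 - 1*(-3)) + x = -12*(2 - 1*(-3)) - 11 = -12*(2 + 3) - 11 = -12*5 - 11 = -60 - 11 = -71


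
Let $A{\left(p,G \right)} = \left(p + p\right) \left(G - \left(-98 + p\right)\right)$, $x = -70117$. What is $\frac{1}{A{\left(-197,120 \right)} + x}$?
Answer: $- \frac{1}{233627} \approx -4.2803 \cdot 10^{-6}$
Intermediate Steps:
$A{\left(p,G \right)} = 2 p \left(98 + G - p\right)$
$\frac{1}{A{\left(-197,120 \right)} + x} = \frac{1}{2 \left(-197\right) \left(98 + 120 - -197\right) - 70117} = \frac{1}{2 \left(-197\right) \left(98 + 120 + 197\right) - 70117} = \frac{1}{2 \left(-197\right) 415 - 70117} = \frac{1}{-163510 - 70117} = \frac{1}{-233627} = - \frac{1}{233627}$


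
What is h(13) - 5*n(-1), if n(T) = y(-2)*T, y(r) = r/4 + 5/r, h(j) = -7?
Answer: -22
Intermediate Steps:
y(r) = 5/r + r/4 (y(r) = r*(¼) + 5/r = r/4 + 5/r = 5/r + r/4)
n(T) = -3*T (n(T) = (5/(-2) + (¼)*(-2))*T = (5*(-½) - ½)*T = (-5/2 - ½)*T = -3*T)
h(13) - 5*n(-1) = -7 - (-15)*(-1) = -7 - 5*3 = -7 - 15 = -22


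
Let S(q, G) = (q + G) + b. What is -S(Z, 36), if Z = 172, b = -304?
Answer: 96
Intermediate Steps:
S(q, G) = -304 + G + q (S(q, G) = (q + G) - 304 = (G + q) - 304 = -304 + G + q)
-S(Z, 36) = -(-304 + 36 + 172) = -1*(-96) = 96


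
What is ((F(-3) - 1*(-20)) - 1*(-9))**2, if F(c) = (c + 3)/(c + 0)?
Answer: 841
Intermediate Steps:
F(c) = (3 + c)/c
((F(-3) - 1*(-20)) - 1*(-9))**2 = (((3 - 3)/(-3) - 1*(-20)) - 1*(-9))**2 = ((-1/3*0 + 20) + 9)**2 = ((0 + 20) + 9)**2 = (20 + 9)**2 = 29**2 = 841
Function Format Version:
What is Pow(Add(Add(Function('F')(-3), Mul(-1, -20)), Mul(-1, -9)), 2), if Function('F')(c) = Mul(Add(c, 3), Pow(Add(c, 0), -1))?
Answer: 841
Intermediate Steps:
Function('F')(c) = Mul(Pow(c, -1), Add(3, c)) (Function('F')(c) = Mul(Add(3, c), Pow(c, -1)) = Mul(Pow(c, -1), Add(3, c)))
Pow(Add(Add(Function('F')(-3), Mul(-1, -20)), Mul(-1, -9)), 2) = Pow(Add(Add(Mul(Pow(-3, -1), Add(3, -3)), Mul(-1, -20)), Mul(-1, -9)), 2) = Pow(Add(Add(Mul(Rational(-1, 3), 0), 20), 9), 2) = Pow(Add(Add(0, 20), 9), 2) = Pow(Add(20, 9), 2) = Pow(29, 2) = 841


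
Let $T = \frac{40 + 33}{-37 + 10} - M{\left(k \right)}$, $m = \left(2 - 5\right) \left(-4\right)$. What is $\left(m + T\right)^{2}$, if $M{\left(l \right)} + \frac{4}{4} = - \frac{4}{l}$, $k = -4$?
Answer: $\frac{63001}{729} \approx 86.421$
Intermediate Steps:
$M{\left(l \right)} = -1 - \frac{4}{l}$
$m = 12$ ($m = \left(-3\right) \left(-4\right) = 12$)
$T = - \frac{73}{27}$ ($T = \frac{40 + 33}{-37 + 10} - \frac{-4 - -4}{-4} = \frac{73}{-27} - - \frac{-4 + 4}{4} = 73 \left(- \frac{1}{27}\right) - \left(- \frac{1}{4}\right) 0 = - \frac{73}{27} - 0 = - \frac{73}{27} + 0 = - \frac{73}{27} \approx -2.7037$)
$\left(m + T\right)^{2} = \left(12 - \frac{73}{27}\right)^{2} = \left(\frac{251}{27}\right)^{2} = \frac{63001}{729}$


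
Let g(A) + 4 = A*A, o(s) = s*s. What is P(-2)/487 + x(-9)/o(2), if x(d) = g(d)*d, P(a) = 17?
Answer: -337423/1948 ≈ -173.22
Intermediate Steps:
o(s) = s**2
g(A) = -4 + A**2 (g(A) = -4 + A*A = -4 + A**2)
x(d) = d*(-4 + d**2) (x(d) = (-4 + d**2)*d = d*(-4 + d**2))
P(-2)/487 + x(-9)/o(2) = 17/487 + (-9*(-4 + (-9)**2))/(2**2) = 17*(1/487) - 9*(-4 + 81)/4 = 17/487 - 9*77*(1/4) = 17/487 - 693*1/4 = 17/487 - 693/4 = -337423/1948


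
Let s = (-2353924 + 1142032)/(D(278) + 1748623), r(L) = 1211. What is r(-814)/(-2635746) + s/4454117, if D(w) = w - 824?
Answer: -9432209153415331/20522285997783039714 ≈ -0.00045961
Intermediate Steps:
D(w) = -824 + w
s = -1211892/1748077 (s = (-2353924 + 1142032)/((-824 + 278) + 1748623) = -1211892/(-546 + 1748623) = -1211892/1748077 ≈ -0.69327)
r(-814)/(-2635746) + s/4454117 = 1211/(-2635746) - 1211892/1748077/4454117 = 1211*(-1/2635746) - 1211892/1748077*1/4454117 = -1211/2635746 - 1211892/7786139483009 = -9432209153415331/20522285997783039714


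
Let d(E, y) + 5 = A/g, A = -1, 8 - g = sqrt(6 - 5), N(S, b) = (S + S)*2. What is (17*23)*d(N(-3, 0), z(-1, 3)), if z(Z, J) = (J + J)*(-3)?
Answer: -14076/7 ≈ -2010.9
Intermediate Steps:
N(S, b) = 4*S (N(S, b) = (2*S)*2 = 4*S)
g = 7 (g = 8 - sqrt(6 - 5) = 8 - sqrt(1) = 8 - 1*1 = 8 - 1 = 7)
z(Z, J) = -6*J (z(Z, J) = (2*J)*(-3) = -6*J)
d(E, y) = -36/7 (d(E, y) = -5 - 1/7 = -36/7)
(17*23)*d(N(-3, 0), z(-1, 3)) = (17*23)*(-36/7) = 391*(-36/7) = -14076/7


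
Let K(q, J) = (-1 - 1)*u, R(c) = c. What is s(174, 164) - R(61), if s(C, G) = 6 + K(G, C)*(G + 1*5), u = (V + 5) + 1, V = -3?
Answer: -1069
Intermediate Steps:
u = 3 (u = (-3 + 5) + 1 = 2 + 1 = 3)
K(q, J) = -6 (K(q, J) = (-1 - 1)*3 = -2*3 = -6)
s(C, G) = -24 - 6*G (s(C, G) = 6 - 6*(G + 1*5) = 6 - 6*(G + 5) = 6 - 6*(5 + G) = 6 + (-30 - 6*G) = -24 - 6*G)
s(174, 164) - R(61) = (-24 - 6*164) - 1*61 = (-24 - 984) - 61 = -1008 - 61 = -1069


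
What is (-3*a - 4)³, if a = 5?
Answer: -6859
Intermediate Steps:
(-3*a - 4)³ = (-3*5 - 4)³ = (-15 - 4)³ = (-19)³ = -6859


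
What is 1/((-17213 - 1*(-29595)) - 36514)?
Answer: -1/24132 ≈ -4.1439e-5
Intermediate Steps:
1/((-17213 - 1*(-29595)) - 36514) = 1/((-17213 + 29595) - 36514) = 1/(12382 - 36514) = 1/(-24132) = -1/24132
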